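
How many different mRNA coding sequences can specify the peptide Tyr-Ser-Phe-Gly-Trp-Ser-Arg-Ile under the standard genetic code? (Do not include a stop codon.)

10368

Tyr: 2 codons.
Ser: 6 codons.
Phe: 2 codons.
Gly: 4 codons.
Trp: 1 codon.
Ser: 6 codons.
Arg: 6 codons.
Ile: 3 codons.
2 × 6 × 2 × 4 × 1 × 6 × 6 × 3 = 10368.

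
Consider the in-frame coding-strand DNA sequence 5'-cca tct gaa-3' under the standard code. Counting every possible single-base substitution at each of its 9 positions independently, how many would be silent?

Codon 1 (CCA, Pro): 3 synonymous substitutions.
Codon 2 (TCT, Ser): 3 synonymous substitutions.
Codon 3 (GAA, Glu): 1 synonymous substitution.
Total: 3 + 3 + 1 = 7.

7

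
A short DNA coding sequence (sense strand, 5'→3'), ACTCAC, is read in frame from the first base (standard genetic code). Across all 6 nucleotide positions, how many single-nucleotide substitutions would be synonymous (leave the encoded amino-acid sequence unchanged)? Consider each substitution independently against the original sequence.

4

Codon 1 (ACT, Thr): 3 synonymous substitutions.
Codon 2 (CAC, His): 1 synonymous substitution.
Total: 3 + 1 = 4.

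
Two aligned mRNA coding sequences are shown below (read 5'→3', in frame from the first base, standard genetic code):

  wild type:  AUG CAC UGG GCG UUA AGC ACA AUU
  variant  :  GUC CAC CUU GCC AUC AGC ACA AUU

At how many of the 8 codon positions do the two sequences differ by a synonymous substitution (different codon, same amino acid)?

Codon 1: AUG Met / GUC Val — nonsynonymous.
Codon 2: CAC His / CAC His — identical.
Codon 3: UGG Trp / CUU Leu — nonsynonymous.
Codon 4: GCG Ala / GCC Ala — synonymous.
Codon 5: UUA Leu / AUC Ile — nonsynonymous.
Codon 6: AGC Ser / AGC Ser — identical.
Codon 7: ACA Thr / ACA Thr — identical.
Codon 8: AUU Ile / AUU Ile — identical.
Synonymous differences: 1.

1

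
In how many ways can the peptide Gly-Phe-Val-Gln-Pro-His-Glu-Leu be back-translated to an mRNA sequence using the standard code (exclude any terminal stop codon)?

Gly: 4 codons.
Phe: 2 codons.
Val: 4 codons.
Gln: 2 codons.
Pro: 4 codons.
His: 2 codons.
Glu: 2 codons.
Leu: 6 codons.
4 × 2 × 4 × 2 × 4 × 2 × 2 × 6 = 6144.

6144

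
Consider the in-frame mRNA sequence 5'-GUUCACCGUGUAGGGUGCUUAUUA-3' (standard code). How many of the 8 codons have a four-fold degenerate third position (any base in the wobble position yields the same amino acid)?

4

Codon 1 GUU (Val): third position 4-fold.
Codon 2 CAC (His): third position 2-fold.
Codon 3 CGU (Arg): third position 4-fold.
Codon 4 GUA (Val): third position 4-fold.
Codon 5 GGG (Gly): third position 4-fold.
Codon 6 UGC (Cys): third position 2-fold.
Codon 7 UUA (Leu): third position 2-fold.
Codon 8 UUA (Leu): third position 2-fold.
Four-fold degenerate third positions: 4.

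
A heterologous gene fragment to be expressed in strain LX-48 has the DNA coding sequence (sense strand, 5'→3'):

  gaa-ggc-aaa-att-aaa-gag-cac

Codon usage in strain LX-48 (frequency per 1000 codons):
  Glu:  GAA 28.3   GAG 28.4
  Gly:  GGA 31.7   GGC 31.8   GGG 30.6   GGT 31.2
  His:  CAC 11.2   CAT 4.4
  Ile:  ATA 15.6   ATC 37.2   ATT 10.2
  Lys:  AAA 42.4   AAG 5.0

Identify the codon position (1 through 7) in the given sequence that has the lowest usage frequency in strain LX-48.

4

Codon 1 GAA (Glu): 28.3 per 1000.
Codon 2 GGC (Gly): 31.8 per 1000.
Codon 3 AAA (Lys): 42.4 per 1000.
Codon 4 ATT (Ile): 10.2 per 1000.
Codon 5 AAA (Lys): 42.4 per 1000.
Codon 6 GAG (Glu): 28.4 per 1000.
Codon 7 CAC (His): 11.2 per 1000.
Lowest frequency is 10.2 at codon 4.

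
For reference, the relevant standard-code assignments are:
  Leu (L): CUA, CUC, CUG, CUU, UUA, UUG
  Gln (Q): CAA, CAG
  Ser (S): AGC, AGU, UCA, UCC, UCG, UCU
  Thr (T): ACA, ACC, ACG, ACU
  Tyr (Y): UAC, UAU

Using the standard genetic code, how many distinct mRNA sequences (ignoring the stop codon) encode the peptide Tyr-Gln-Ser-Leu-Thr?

576

Tyr: 2 codons.
Gln: 2 codons.
Ser: 6 codons.
Leu: 6 codons.
Thr: 4 codons.
2 × 2 × 6 × 6 × 4 = 576.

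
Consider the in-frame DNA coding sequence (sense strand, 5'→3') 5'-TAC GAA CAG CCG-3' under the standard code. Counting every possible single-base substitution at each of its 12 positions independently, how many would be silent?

Codon 1 (TAC, Tyr): 1 synonymous substitution.
Codon 2 (GAA, Glu): 1 synonymous substitution.
Codon 3 (CAG, Gln): 1 synonymous substitution.
Codon 4 (CCG, Pro): 3 synonymous substitutions.
Total: 1 + 1 + 1 + 3 = 6.

6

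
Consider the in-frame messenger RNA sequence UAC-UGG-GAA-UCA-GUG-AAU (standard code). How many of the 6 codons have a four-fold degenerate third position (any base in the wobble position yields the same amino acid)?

Codon 1 UAC (Tyr): third position 2-fold.
Codon 2 UGG (Trp): third position 1-fold.
Codon 3 GAA (Glu): third position 2-fold.
Codon 4 UCA (Ser): third position 4-fold.
Codon 5 GUG (Val): third position 4-fold.
Codon 6 AAU (Asn): third position 2-fold.
Four-fold degenerate third positions: 2.

2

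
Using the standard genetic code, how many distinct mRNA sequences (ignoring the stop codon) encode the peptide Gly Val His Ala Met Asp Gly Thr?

Gly: 4 codons.
Val: 4 codons.
His: 2 codons.
Ala: 4 codons.
Met: 1 codon.
Asp: 2 codons.
Gly: 4 codons.
Thr: 4 codons.
4 × 4 × 2 × 4 × 1 × 2 × 4 × 4 = 4096.

4096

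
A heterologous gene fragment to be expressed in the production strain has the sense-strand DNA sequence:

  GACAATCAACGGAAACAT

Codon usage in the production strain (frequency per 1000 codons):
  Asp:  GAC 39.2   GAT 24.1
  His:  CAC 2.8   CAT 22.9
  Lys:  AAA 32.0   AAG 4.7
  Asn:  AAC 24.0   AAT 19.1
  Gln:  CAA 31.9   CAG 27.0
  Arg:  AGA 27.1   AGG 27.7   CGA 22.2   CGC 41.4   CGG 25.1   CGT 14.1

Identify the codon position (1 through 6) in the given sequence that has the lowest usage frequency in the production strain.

Codon 1 GAC (Asp): 39.2 per 1000.
Codon 2 AAT (Asn): 19.1 per 1000.
Codon 3 CAA (Gln): 31.9 per 1000.
Codon 4 CGG (Arg): 25.1 per 1000.
Codon 5 AAA (Lys): 32.0 per 1000.
Codon 6 CAT (His): 22.9 per 1000.
Lowest frequency is 19.1 at codon 2.

2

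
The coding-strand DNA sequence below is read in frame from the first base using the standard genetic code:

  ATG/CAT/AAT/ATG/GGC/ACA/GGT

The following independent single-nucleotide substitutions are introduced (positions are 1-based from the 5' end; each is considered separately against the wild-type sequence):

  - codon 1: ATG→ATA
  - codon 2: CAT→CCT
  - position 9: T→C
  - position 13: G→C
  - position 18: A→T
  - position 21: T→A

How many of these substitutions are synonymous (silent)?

3

Codon 1: ATG (Met) → ATA (Ile) — missense.
Codon 2: CAT (His) → CCT (Pro) — missense.
Codon 3: AAT (Asn) → AAC (Asn) — synonymous.
Codon 5: GGC (Gly) → CGC (Arg) — missense.
Codon 6: ACA (Thr) → ACT (Thr) — synonymous.
Codon 7: GGT (Gly) → GGA (Gly) — synonymous.
Synonymous: 3 of 6.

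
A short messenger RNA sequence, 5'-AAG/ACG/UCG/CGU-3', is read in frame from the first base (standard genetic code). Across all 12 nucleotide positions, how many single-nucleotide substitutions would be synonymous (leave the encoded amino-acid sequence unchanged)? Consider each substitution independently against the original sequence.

Codon 1 (AAG, Lys): 1 synonymous substitution.
Codon 2 (ACG, Thr): 3 synonymous substitutions.
Codon 3 (UCG, Ser): 3 synonymous substitutions.
Codon 4 (CGU, Arg): 3 synonymous substitutions.
Total: 1 + 3 + 3 + 3 = 10.

10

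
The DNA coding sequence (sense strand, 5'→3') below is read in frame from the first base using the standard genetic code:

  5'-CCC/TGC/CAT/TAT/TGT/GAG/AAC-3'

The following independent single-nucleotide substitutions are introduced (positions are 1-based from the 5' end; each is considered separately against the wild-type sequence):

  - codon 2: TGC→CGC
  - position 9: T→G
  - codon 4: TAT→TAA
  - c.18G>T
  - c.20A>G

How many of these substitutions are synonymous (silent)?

Codon 2: TGC (Cys) → CGC (Arg) — missense.
Codon 3: CAT (His) → CAG (Gln) — missense.
Codon 4: TAT (Tyr) → TAA (Stop) — nonsense.
Codon 6: GAG (Glu) → GAT (Asp) — missense.
Codon 7: AAC (Asn) → AGC (Ser) — missense.
Synonymous: 0 of 5.

0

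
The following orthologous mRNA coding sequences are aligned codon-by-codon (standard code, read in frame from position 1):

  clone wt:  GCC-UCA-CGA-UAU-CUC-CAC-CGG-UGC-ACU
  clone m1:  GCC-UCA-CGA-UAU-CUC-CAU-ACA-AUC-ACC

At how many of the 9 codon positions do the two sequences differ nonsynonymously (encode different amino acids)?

Codon 1: GCC Ala / GCC Ala — identical.
Codon 2: UCA Ser / UCA Ser — identical.
Codon 3: CGA Arg / CGA Arg — identical.
Codon 4: UAU Tyr / UAU Tyr — identical.
Codon 5: CUC Leu / CUC Leu — identical.
Codon 6: CAC His / CAU His — synonymous.
Codon 7: CGG Arg / ACA Thr — nonsynonymous.
Codon 8: UGC Cys / AUC Ile — nonsynonymous.
Codon 9: ACU Thr / ACC Thr — synonymous.
Nonsynonymous differences: 2.

2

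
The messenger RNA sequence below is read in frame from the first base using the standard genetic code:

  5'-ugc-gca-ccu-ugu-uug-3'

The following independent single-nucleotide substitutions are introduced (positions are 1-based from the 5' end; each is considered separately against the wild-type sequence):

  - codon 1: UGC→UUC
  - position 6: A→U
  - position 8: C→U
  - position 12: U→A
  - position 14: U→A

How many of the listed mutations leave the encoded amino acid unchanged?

1

Codon 1: UGC (Cys) → UUC (Phe) — missense.
Codon 2: GCA (Ala) → GCU (Ala) — synonymous.
Codon 3: CCU (Pro) → CUU (Leu) — missense.
Codon 4: UGU (Cys) → UGA (Stop) — nonsense.
Codon 5: UUG (Leu) → UAG (Stop) — nonsense.
Synonymous: 1 of 5.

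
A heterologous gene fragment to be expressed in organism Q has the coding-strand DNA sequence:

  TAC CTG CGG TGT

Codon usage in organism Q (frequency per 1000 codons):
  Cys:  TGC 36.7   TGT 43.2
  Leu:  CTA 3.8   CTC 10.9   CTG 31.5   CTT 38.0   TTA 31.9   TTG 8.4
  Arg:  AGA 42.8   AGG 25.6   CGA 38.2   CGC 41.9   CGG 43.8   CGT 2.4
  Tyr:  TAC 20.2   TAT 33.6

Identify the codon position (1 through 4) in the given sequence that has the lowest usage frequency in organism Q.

1

Codon 1 TAC (Tyr): 20.2 per 1000.
Codon 2 CTG (Leu): 31.5 per 1000.
Codon 3 CGG (Arg): 43.8 per 1000.
Codon 4 TGT (Cys): 43.2 per 1000.
Lowest frequency is 20.2 at codon 1.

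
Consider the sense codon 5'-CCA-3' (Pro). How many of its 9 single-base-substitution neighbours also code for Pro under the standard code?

Position 1: none → 0 synonymous.
Position 2: none → 0 synonymous.
Position 3: CCU, CCC, CCG → 3 synonymous.
Total: 0 + 0 + 3 = 3.

3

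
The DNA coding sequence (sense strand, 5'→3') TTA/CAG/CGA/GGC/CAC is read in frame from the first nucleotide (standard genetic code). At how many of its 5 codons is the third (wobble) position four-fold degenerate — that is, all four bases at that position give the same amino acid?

Codon 1 TTA (Leu): third position 2-fold.
Codon 2 CAG (Gln): third position 2-fold.
Codon 3 CGA (Arg): third position 4-fold.
Codon 4 GGC (Gly): third position 4-fold.
Codon 5 CAC (His): third position 2-fold.
Four-fold degenerate third positions: 2.

2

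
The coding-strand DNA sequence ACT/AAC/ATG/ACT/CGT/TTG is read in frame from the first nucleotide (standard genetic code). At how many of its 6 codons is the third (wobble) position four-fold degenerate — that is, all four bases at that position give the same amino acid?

3

Codon 1 ACT (Thr): third position 4-fold.
Codon 2 AAC (Asn): third position 2-fold.
Codon 3 ATG (Met): third position 1-fold.
Codon 4 ACT (Thr): third position 4-fold.
Codon 5 CGT (Arg): third position 4-fold.
Codon 6 TTG (Leu): third position 2-fold.
Four-fold degenerate third positions: 3.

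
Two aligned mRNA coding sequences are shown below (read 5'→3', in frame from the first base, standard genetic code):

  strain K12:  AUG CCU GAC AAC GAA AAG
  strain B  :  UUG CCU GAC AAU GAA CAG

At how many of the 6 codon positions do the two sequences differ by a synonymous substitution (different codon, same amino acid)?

1

Codon 1: AUG Met / UUG Leu — nonsynonymous.
Codon 2: CCU Pro / CCU Pro — identical.
Codon 3: GAC Asp / GAC Asp — identical.
Codon 4: AAC Asn / AAU Asn — synonymous.
Codon 5: GAA Glu / GAA Glu — identical.
Codon 6: AAG Lys / CAG Gln — nonsynonymous.
Synonymous differences: 1.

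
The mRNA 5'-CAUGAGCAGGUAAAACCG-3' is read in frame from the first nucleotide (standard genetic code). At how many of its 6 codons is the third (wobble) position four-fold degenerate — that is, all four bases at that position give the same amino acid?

Codon 1 CAU (His): third position 2-fold.
Codon 2 GAG (Glu): third position 2-fold.
Codon 3 CAG (Gln): third position 2-fold.
Codon 4 GUA (Val): third position 4-fold.
Codon 5 AAA (Lys): third position 2-fold.
Codon 6 CCG (Pro): third position 4-fold.
Four-fold degenerate third positions: 2.

2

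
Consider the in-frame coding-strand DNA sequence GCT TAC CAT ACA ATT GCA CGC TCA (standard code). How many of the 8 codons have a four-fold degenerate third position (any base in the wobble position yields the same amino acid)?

5

Codon 1 GCT (Ala): third position 4-fold.
Codon 2 TAC (Tyr): third position 2-fold.
Codon 3 CAT (His): third position 2-fold.
Codon 4 ACA (Thr): third position 4-fold.
Codon 5 ATT (Ile): third position 3-fold.
Codon 6 GCA (Ala): third position 4-fold.
Codon 7 CGC (Arg): third position 4-fold.
Codon 8 TCA (Ser): third position 4-fold.
Four-fold degenerate third positions: 5.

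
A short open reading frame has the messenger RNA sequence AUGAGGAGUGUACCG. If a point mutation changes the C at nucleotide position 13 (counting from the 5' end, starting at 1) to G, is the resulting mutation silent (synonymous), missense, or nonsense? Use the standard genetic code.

Position 13 falls in codon 5: CCG → Pro.
After the substitution the codon is GCG → Ala.
Pro ≠ Ala, so this is a missense mutation.

missense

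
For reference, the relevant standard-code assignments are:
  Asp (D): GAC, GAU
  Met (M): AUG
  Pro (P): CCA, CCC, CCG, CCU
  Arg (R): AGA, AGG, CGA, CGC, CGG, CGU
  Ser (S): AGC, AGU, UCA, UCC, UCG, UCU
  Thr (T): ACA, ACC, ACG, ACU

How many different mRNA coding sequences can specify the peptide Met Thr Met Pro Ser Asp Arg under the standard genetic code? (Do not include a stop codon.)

1152

Met: 1 codon.
Thr: 4 codons.
Met: 1 codon.
Pro: 4 codons.
Ser: 6 codons.
Asp: 2 codons.
Arg: 6 codons.
1 × 4 × 1 × 4 × 6 × 2 × 6 = 1152.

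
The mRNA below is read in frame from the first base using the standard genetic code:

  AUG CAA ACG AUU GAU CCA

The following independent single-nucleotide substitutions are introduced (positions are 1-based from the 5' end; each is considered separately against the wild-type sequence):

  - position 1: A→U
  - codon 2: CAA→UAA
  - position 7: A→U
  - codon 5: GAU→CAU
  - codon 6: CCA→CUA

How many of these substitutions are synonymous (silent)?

Codon 1: AUG (Met) → UUG (Leu) — missense.
Codon 2: CAA (Gln) → UAA (Stop) — nonsense.
Codon 3: ACG (Thr) → UCG (Ser) — missense.
Codon 5: GAU (Asp) → CAU (His) — missense.
Codon 6: CCA (Pro) → CUA (Leu) — missense.
Synonymous: 0 of 5.

0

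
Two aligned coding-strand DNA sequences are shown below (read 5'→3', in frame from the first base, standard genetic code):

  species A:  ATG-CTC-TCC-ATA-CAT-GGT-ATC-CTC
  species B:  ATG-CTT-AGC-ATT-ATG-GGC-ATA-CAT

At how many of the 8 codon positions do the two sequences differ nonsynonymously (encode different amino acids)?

Codon 1: ATG Met / ATG Met — identical.
Codon 2: CTC Leu / CTT Leu — synonymous.
Codon 3: TCC Ser / AGC Ser — synonymous.
Codon 4: ATA Ile / ATT Ile — synonymous.
Codon 5: CAT His / ATG Met — nonsynonymous.
Codon 6: GGT Gly / GGC Gly — synonymous.
Codon 7: ATC Ile / ATA Ile — synonymous.
Codon 8: CTC Leu / CAT His — nonsynonymous.
Nonsynonymous differences: 2.

2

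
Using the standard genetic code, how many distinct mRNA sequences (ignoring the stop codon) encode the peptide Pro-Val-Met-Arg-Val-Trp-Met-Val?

Pro: 4 codons.
Val: 4 codons.
Met: 1 codon.
Arg: 6 codons.
Val: 4 codons.
Trp: 1 codon.
Met: 1 codon.
Val: 4 codons.
4 × 4 × 1 × 6 × 4 × 1 × 1 × 4 = 1536.

1536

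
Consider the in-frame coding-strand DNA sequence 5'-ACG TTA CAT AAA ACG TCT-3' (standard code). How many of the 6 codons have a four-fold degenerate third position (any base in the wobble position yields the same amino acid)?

3

Codon 1 ACG (Thr): third position 4-fold.
Codon 2 TTA (Leu): third position 2-fold.
Codon 3 CAT (His): third position 2-fold.
Codon 4 AAA (Lys): third position 2-fold.
Codon 5 ACG (Thr): third position 4-fold.
Codon 6 TCT (Ser): third position 4-fold.
Four-fold degenerate third positions: 3.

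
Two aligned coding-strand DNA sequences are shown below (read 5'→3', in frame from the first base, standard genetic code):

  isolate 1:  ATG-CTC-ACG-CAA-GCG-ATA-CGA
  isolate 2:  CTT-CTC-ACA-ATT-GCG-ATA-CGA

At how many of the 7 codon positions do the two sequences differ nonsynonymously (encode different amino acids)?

2

Codon 1: ATG Met / CTT Leu — nonsynonymous.
Codon 2: CTC Leu / CTC Leu — identical.
Codon 3: ACG Thr / ACA Thr — synonymous.
Codon 4: CAA Gln / ATT Ile — nonsynonymous.
Codon 5: GCG Ala / GCG Ala — identical.
Codon 6: ATA Ile / ATA Ile — identical.
Codon 7: CGA Arg / CGA Arg — identical.
Nonsynonymous differences: 2.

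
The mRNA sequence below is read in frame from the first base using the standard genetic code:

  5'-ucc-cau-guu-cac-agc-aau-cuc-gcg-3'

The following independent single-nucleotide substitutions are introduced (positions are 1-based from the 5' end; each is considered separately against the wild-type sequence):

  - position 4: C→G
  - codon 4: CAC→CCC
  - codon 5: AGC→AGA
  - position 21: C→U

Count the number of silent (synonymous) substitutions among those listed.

Codon 2: CAU (His) → GAU (Asp) — missense.
Codon 4: CAC (His) → CCC (Pro) — missense.
Codon 5: AGC (Ser) → AGA (Arg) — missense.
Codon 7: CUC (Leu) → CUU (Leu) — synonymous.
Synonymous: 1 of 4.

1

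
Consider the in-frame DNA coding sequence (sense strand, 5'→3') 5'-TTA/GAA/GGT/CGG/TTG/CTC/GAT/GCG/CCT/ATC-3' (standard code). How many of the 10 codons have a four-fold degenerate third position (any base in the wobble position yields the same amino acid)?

5

Codon 1 TTA (Leu): third position 2-fold.
Codon 2 GAA (Glu): third position 2-fold.
Codon 3 GGT (Gly): third position 4-fold.
Codon 4 CGG (Arg): third position 4-fold.
Codon 5 TTG (Leu): third position 2-fold.
Codon 6 CTC (Leu): third position 4-fold.
Codon 7 GAT (Asp): third position 2-fold.
Codon 8 GCG (Ala): third position 4-fold.
Codon 9 CCT (Pro): third position 4-fold.
Codon 10 ATC (Ile): third position 3-fold.
Four-fold degenerate third positions: 5.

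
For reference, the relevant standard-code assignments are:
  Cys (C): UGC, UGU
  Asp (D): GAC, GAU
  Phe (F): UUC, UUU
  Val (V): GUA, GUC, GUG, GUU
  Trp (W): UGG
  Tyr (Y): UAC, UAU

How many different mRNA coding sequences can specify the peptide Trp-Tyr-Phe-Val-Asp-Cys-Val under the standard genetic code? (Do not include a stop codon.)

Trp: 1 codon.
Tyr: 2 codons.
Phe: 2 codons.
Val: 4 codons.
Asp: 2 codons.
Cys: 2 codons.
Val: 4 codons.
1 × 2 × 2 × 4 × 2 × 2 × 4 = 256.

256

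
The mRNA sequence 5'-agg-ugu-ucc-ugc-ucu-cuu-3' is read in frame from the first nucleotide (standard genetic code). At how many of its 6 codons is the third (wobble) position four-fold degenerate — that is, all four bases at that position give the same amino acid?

3

Codon 1 AGG (Arg): third position 2-fold.
Codon 2 UGU (Cys): third position 2-fold.
Codon 3 UCC (Ser): third position 4-fold.
Codon 4 UGC (Cys): third position 2-fold.
Codon 5 UCU (Ser): third position 4-fold.
Codon 6 CUU (Leu): third position 4-fold.
Four-fold degenerate third positions: 3.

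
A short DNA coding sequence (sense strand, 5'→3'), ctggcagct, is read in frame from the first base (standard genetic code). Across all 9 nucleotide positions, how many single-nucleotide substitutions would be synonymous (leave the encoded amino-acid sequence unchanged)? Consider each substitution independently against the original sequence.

10

Codon 1 (CTG, Leu): 4 synonymous substitutions.
Codon 2 (GCA, Ala): 3 synonymous substitutions.
Codon 3 (GCT, Ala): 3 synonymous substitutions.
Total: 4 + 3 + 3 = 10.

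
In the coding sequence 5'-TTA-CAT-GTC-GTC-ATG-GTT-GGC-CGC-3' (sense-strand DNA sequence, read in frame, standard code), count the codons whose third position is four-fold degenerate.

Codon 1 TTA (Leu): third position 2-fold.
Codon 2 CAT (His): third position 2-fold.
Codon 3 GTC (Val): third position 4-fold.
Codon 4 GTC (Val): third position 4-fold.
Codon 5 ATG (Met): third position 1-fold.
Codon 6 GTT (Val): third position 4-fold.
Codon 7 GGC (Gly): third position 4-fold.
Codon 8 CGC (Arg): third position 4-fold.
Four-fold degenerate third positions: 5.

5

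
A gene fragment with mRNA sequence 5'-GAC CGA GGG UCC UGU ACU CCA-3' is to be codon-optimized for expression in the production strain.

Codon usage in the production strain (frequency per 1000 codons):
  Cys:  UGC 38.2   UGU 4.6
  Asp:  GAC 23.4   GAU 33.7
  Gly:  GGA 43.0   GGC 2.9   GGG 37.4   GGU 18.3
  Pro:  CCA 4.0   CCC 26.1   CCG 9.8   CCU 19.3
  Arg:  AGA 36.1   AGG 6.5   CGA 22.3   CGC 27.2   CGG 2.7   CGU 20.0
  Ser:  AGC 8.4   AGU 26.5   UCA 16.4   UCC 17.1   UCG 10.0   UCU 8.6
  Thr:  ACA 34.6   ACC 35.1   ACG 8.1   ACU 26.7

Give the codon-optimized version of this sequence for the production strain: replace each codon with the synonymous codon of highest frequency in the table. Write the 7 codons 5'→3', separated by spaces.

Codon 1 (Asp): best is GAU at 33.7.
Codon 2 (Arg): best is AGA at 36.1.
Codon 3 (Gly): best is GGA at 43.0.
Codon 4 (Ser): best is AGU at 26.5.
Codon 5 (Cys): best is UGC at 38.2.
Codon 6 (Thr): best is ACC at 35.1.
Codon 7 (Pro): best is CCC at 26.1.

GAU AGA GGA AGU UGC ACC CCC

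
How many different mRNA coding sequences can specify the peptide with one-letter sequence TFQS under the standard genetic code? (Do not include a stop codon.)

96

Thr: 4 codons.
Phe: 2 codons.
Gln: 2 codons.
Ser: 6 codons.
4 × 2 × 2 × 6 = 96.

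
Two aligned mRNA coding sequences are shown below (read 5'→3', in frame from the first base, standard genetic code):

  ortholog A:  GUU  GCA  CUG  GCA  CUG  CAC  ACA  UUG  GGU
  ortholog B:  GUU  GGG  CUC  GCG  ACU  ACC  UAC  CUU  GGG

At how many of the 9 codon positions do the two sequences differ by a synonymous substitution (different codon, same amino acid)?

4

Codon 1: GUU Val / GUU Val — identical.
Codon 2: GCA Ala / GGG Gly — nonsynonymous.
Codon 3: CUG Leu / CUC Leu — synonymous.
Codon 4: GCA Ala / GCG Ala — synonymous.
Codon 5: CUG Leu / ACU Thr — nonsynonymous.
Codon 6: CAC His / ACC Thr — nonsynonymous.
Codon 7: ACA Thr / UAC Tyr — nonsynonymous.
Codon 8: UUG Leu / CUU Leu — synonymous.
Codon 9: GGU Gly / GGG Gly — synonymous.
Synonymous differences: 4.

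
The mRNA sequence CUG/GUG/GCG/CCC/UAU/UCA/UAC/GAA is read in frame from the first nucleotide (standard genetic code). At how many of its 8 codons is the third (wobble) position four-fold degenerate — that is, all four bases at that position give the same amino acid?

Codon 1 CUG (Leu): third position 4-fold.
Codon 2 GUG (Val): third position 4-fold.
Codon 3 GCG (Ala): third position 4-fold.
Codon 4 CCC (Pro): third position 4-fold.
Codon 5 UAU (Tyr): third position 2-fold.
Codon 6 UCA (Ser): third position 4-fold.
Codon 7 UAC (Tyr): third position 2-fold.
Codon 8 GAA (Glu): third position 2-fold.
Four-fold degenerate third positions: 5.

5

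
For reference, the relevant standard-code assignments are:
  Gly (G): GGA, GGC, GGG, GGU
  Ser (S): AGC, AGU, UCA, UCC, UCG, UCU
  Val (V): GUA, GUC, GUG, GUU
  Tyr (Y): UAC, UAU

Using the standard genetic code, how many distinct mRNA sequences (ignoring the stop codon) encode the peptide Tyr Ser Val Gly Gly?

Tyr: 2 codons.
Ser: 6 codons.
Val: 4 codons.
Gly: 4 codons.
Gly: 4 codons.
2 × 6 × 4 × 4 × 4 = 768.

768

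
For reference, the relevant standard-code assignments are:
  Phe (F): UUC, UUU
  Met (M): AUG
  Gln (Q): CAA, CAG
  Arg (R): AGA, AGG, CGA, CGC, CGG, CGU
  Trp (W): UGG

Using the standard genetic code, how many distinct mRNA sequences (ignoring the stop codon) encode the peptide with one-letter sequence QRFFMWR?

288

Gln: 2 codons.
Arg: 6 codons.
Phe: 2 codons.
Phe: 2 codons.
Met: 1 codon.
Trp: 1 codon.
Arg: 6 codons.
2 × 6 × 2 × 2 × 1 × 1 × 6 = 288.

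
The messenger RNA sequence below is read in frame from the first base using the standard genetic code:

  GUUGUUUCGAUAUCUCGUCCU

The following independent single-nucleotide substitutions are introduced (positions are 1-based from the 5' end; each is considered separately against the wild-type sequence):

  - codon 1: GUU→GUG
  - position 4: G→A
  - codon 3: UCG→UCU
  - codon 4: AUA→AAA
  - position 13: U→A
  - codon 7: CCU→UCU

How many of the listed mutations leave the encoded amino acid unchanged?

2

Codon 1: GUU (Val) → GUG (Val) — synonymous.
Codon 2: GUU (Val) → AUU (Ile) — missense.
Codon 3: UCG (Ser) → UCU (Ser) — synonymous.
Codon 4: AUA (Ile) → AAA (Lys) — missense.
Codon 5: UCU (Ser) → ACU (Thr) — missense.
Codon 7: CCU (Pro) → UCU (Ser) — missense.
Synonymous: 2 of 6.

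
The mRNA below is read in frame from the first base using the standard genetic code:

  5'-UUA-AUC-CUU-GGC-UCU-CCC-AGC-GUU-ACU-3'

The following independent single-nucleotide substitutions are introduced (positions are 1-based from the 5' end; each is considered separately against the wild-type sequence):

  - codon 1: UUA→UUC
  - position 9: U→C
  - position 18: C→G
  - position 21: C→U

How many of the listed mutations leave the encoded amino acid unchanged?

Codon 1: UUA (Leu) → UUC (Phe) — missense.
Codon 3: CUU (Leu) → CUC (Leu) — synonymous.
Codon 6: CCC (Pro) → CCG (Pro) — synonymous.
Codon 7: AGC (Ser) → AGU (Ser) — synonymous.
Synonymous: 3 of 4.

3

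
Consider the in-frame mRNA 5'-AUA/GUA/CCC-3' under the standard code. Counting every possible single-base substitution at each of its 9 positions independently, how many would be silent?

Codon 1 (AUA, Ile): 2 synonymous substitutions.
Codon 2 (GUA, Val): 3 synonymous substitutions.
Codon 3 (CCC, Pro): 3 synonymous substitutions.
Total: 2 + 3 + 3 = 8.

8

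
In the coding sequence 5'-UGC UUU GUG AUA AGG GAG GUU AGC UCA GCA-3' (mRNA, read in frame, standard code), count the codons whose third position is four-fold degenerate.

4

Codon 1 UGC (Cys): third position 2-fold.
Codon 2 UUU (Phe): third position 2-fold.
Codon 3 GUG (Val): third position 4-fold.
Codon 4 AUA (Ile): third position 3-fold.
Codon 5 AGG (Arg): third position 2-fold.
Codon 6 GAG (Glu): third position 2-fold.
Codon 7 GUU (Val): third position 4-fold.
Codon 8 AGC (Ser): third position 2-fold.
Codon 9 UCA (Ser): third position 4-fold.
Codon 10 GCA (Ala): third position 4-fold.
Four-fold degenerate third positions: 4.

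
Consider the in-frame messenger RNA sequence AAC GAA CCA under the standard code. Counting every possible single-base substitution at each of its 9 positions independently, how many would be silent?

Codon 1 (AAC, Asn): 1 synonymous substitution.
Codon 2 (GAA, Glu): 1 synonymous substitution.
Codon 3 (CCA, Pro): 3 synonymous substitutions.
Total: 1 + 1 + 3 = 5.

5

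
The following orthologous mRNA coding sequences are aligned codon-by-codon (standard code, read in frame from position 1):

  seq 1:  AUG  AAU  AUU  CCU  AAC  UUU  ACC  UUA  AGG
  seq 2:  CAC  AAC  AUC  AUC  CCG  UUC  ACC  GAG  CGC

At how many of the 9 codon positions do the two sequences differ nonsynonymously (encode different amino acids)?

Codon 1: AUG Met / CAC His — nonsynonymous.
Codon 2: AAU Asn / AAC Asn — synonymous.
Codon 3: AUU Ile / AUC Ile — synonymous.
Codon 4: CCU Pro / AUC Ile — nonsynonymous.
Codon 5: AAC Asn / CCG Pro — nonsynonymous.
Codon 6: UUU Phe / UUC Phe — synonymous.
Codon 7: ACC Thr / ACC Thr — identical.
Codon 8: UUA Leu / GAG Glu — nonsynonymous.
Codon 9: AGG Arg / CGC Arg — synonymous.
Nonsynonymous differences: 4.

4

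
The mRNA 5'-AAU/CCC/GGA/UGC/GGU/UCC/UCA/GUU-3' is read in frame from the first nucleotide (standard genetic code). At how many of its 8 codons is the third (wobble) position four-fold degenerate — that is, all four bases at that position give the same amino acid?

6

Codon 1 AAU (Asn): third position 2-fold.
Codon 2 CCC (Pro): third position 4-fold.
Codon 3 GGA (Gly): third position 4-fold.
Codon 4 UGC (Cys): third position 2-fold.
Codon 5 GGU (Gly): third position 4-fold.
Codon 6 UCC (Ser): third position 4-fold.
Codon 7 UCA (Ser): third position 4-fold.
Codon 8 GUU (Val): third position 4-fold.
Four-fold degenerate third positions: 6.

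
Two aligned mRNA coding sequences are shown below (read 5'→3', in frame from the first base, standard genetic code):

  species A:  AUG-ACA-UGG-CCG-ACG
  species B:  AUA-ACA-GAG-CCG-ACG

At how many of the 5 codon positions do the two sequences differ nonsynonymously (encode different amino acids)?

2

Codon 1: AUG Met / AUA Ile — nonsynonymous.
Codon 2: ACA Thr / ACA Thr — identical.
Codon 3: UGG Trp / GAG Glu — nonsynonymous.
Codon 4: CCG Pro / CCG Pro — identical.
Codon 5: ACG Thr / ACG Thr — identical.
Nonsynonymous differences: 2.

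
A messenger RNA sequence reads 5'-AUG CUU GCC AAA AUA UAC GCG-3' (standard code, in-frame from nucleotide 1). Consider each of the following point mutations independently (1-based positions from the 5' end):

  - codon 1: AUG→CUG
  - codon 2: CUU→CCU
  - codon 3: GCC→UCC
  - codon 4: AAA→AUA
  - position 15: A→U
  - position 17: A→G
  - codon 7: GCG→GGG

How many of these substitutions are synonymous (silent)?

Codon 1: AUG (Met) → CUG (Leu) — missense.
Codon 2: CUU (Leu) → CCU (Pro) — missense.
Codon 3: GCC (Ala) → UCC (Ser) — missense.
Codon 4: AAA (Lys) → AUA (Ile) — missense.
Codon 5: AUA (Ile) → AUU (Ile) — synonymous.
Codon 6: UAC (Tyr) → UGC (Cys) — missense.
Codon 7: GCG (Ala) → GGG (Gly) — missense.
Synonymous: 1 of 7.

1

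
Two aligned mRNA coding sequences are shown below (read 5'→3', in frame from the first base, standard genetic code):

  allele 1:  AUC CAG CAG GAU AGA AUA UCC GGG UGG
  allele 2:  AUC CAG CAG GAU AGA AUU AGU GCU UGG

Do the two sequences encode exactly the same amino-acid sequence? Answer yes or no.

no

Codon 1: AUC Ile / AUC Ile — identical.
Codon 2: CAG Gln / CAG Gln — identical.
Codon 3: CAG Gln / CAG Gln — identical.
Codon 4: GAU Asp / GAU Asp — identical.
Codon 5: AGA Arg / AGA Arg — identical.
Codon 6: AUA Ile / AUU Ile — synonymous.
Codon 7: UCC Ser / AGU Ser — synonymous.
Codon 8: GGG Gly / GCU Ala — nonsynonymous.
Codon 9: UGG Trp / UGG Trp — identical.
Nonsynonymous differences: 1 → different protein.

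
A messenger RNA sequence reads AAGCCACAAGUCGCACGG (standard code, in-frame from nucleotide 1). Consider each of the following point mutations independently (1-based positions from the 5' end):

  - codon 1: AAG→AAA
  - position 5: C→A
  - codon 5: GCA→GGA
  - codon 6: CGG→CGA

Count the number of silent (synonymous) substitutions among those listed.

Codon 1: AAG (Lys) → AAA (Lys) — synonymous.
Codon 2: CCA (Pro) → CAA (Gln) — missense.
Codon 5: GCA (Ala) → GGA (Gly) — missense.
Codon 6: CGG (Arg) → CGA (Arg) — synonymous.
Synonymous: 2 of 4.

2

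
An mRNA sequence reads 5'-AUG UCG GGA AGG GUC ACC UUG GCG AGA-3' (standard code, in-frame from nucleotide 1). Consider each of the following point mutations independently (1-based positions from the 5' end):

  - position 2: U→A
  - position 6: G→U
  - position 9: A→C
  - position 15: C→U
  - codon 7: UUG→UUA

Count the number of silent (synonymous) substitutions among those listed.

4

Codon 1: AUG (Met) → AAG (Lys) — missense.
Codon 2: UCG (Ser) → UCU (Ser) — synonymous.
Codon 3: GGA (Gly) → GGC (Gly) — synonymous.
Codon 5: GUC (Val) → GUU (Val) — synonymous.
Codon 7: UUG (Leu) → UUA (Leu) — synonymous.
Synonymous: 4 of 5.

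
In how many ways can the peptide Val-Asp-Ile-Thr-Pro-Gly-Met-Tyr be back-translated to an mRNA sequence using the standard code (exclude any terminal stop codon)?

3072

Val: 4 codons.
Asp: 2 codons.
Ile: 3 codons.
Thr: 4 codons.
Pro: 4 codons.
Gly: 4 codons.
Met: 1 codon.
Tyr: 2 codons.
4 × 2 × 3 × 4 × 4 × 4 × 1 × 2 = 3072.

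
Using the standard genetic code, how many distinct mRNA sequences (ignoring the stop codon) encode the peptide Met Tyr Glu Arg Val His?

192

Met: 1 codon.
Tyr: 2 codons.
Glu: 2 codons.
Arg: 6 codons.
Val: 4 codons.
His: 2 codons.
1 × 2 × 2 × 6 × 4 × 2 = 192.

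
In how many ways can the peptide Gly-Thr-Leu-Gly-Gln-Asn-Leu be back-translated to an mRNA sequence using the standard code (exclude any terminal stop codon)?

9216

Gly: 4 codons.
Thr: 4 codons.
Leu: 6 codons.
Gly: 4 codons.
Gln: 2 codons.
Asn: 2 codons.
Leu: 6 codons.
4 × 4 × 6 × 4 × 2 × 2 × 6 = 9216.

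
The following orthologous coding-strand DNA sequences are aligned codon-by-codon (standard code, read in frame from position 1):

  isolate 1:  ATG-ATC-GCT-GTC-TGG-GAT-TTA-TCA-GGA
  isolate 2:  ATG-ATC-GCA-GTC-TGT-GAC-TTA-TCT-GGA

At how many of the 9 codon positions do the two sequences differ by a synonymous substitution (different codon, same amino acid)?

3

Codon 1: ATG Met / ATG Met — identical.
Codon 2: ATC Ile / ATC Ile — identical.
Codon 3: GCT Ala / GCA Ala — synonymous.
Codon 4: GTC Val / GTC Val — identical.
Codon 5: TGG Trp / TGT Cys — nonsynonymous.
Codon 6: GAT Asp / GAC Asp — synonymous.
Codon 7: TTA Leu / TTA Leu — identical.
Codon 8: TCA Ser / TCT Ser — synonymous.
Codon 9: GGA Gly / GGA Gly — identical.
Synonymous differences: 3.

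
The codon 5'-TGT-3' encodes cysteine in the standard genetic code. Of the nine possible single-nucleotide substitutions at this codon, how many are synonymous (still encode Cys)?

1

Position 1: none → 0 synonymous.
Position 2: none → 0 synonymous.
Position 3: TGC → 1 synonymous.
Total: 0 + 0 + 1 = 1.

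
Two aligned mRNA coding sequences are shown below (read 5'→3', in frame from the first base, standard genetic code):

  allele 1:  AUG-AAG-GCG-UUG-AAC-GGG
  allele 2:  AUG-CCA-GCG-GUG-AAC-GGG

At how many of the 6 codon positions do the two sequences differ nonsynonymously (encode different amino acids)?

Codon 1: AUG Met / AUG Met — identical.
Codon 2: AAG Lys / CCA Pro — nonsynonymous.
Codon 3: GCG Ala / GCG Ala — identical.
Codon 4: UUG Leu / GUG Val — nonsynonymous.
Codon 5: AAC Asn / AAC Asn — identical.
Codon 6: GGG Gly / GGG Gly — identical.
Nonsynonymous differences: 2.

2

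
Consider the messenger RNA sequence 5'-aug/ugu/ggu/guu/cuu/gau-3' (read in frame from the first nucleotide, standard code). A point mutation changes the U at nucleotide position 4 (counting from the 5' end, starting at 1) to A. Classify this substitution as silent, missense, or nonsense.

Position 4 falls in codon 2: UGU → Cys.
After the substitution the codon is AGU → Ser.
Cys ≠ Ser, so this is a missense mutation.

missense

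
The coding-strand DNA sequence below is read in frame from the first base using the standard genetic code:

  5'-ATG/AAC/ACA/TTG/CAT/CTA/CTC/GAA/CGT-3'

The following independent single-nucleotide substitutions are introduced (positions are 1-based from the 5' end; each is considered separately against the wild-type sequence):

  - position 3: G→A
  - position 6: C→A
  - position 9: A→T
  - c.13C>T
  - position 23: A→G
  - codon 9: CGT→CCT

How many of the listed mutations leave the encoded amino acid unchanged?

Codon 1: ATG (Met) → ATA (Ile) — missense.
Codon 2: AAC (Asn) → AAA (Lys) — missense.
Codon 3: ACA (Thr) → ACT (Thr) — synonymous.
Codon 5: CAT (His) → TAT (Tyr) — missense.
Codon 8: GAA (Glu) → GGA (Gly) — missense.
Codon 9: CGT (Arg) → CCT (Pro) — missense.
Synonymous: 1 of 6.

1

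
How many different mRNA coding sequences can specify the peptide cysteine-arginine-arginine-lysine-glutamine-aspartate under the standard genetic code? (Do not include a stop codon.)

576

Cys: 2 codons.
Arg: 6 codons.
Arg: 6 codons.
Lys: 2 codons.
Gln: 2 codons.
Asp: 2 codons.
2 × 6 × 6 × 2 × 2 × 2 = 576.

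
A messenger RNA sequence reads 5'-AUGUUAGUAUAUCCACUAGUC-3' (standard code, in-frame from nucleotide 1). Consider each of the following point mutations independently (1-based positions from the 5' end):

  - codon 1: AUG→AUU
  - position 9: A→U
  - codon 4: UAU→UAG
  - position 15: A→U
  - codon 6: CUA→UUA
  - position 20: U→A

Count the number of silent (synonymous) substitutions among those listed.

3

Codon 1: AUG (Met) → AUU (Ile) — missense.
Codon 3: GUA (Val) → GUU (Val) — synonymous.
Codon 4: UAU (Tyr) → UAG (Stop) — nonsense.
Codon 5: CCA (Pro) → CCU (Pro) — synonymous.
Codon 6: CUA (Leu) → UUA (Leu) — synonymous.
Codon 7: GUC (Val) → GAC (Asp) — missense.
Synonymous: 3 of 6.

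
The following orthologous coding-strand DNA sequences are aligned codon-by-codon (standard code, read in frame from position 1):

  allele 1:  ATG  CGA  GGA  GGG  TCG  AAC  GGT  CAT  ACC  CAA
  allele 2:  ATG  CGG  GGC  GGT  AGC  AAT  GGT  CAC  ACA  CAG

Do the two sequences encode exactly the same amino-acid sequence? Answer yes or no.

Codon 1: ATG Met / ATG Met — identical.
Codon 2: CGA Arg / CGG Arg — synonymous.
Codon 3: GGA Gly / GGC Gly — synonymous.
Codon 4: GGG Gly / GGT Gly — synonymous.
Codon 5: TCG Ser / AGC Ser — synonymous.
Codon 6: AAC Asn / AAT Asn — synonymous.
Codon 7: GGT Gly / GGT Gly — identical.
Codon 8: CAT His / CAC His — synonymous.
Codon 9: ACC Thr / ACA Thr — synonymous.
Codon 10: CAA Gln / CAG Gln — synonymous.
Nonsynonymous differences: 0 → same protein.

yes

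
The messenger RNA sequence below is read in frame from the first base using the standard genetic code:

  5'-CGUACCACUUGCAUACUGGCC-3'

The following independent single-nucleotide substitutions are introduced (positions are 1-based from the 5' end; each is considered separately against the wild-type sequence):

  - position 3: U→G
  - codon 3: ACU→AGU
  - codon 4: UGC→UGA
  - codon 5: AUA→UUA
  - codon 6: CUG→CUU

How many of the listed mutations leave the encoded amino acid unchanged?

2

Codon 1: CGU (Arg) → CGG (Arg) — synonymous.
Codon 3: ACU (Thr) → AGU (Ser) — missense.
Codon 4: UGC (Cys) → UGA (Stop) — nonsense.
Codon 5: AUA (Ile) → UUA (Leu) — missense.
Codon 6: CUG (Leu) → CUU (Leu) — synonymous.
Synonymous: 2 of 5.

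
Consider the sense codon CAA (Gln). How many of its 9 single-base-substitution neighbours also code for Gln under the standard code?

Position 1: none → 0 synonymous.
Position 2: none → 0 synonymous.
Position 3: CAG → 1 synonymous.
Total: 0 + 0 + 1 = 1.

1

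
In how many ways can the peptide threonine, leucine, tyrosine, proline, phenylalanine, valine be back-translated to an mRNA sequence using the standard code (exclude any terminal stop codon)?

1536

Thr: 4 codons.
Leu: 6 codons.
Tyr: 2 codons.
Pro: 4 codons.
Phe: 2 codons.
Val: 4 codons.
4 × 6 × 2 × 4 × 2 × 4 = 1536.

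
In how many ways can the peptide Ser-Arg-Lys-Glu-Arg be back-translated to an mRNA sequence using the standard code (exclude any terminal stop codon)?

Ser: 6 codons.
Arg: 6 codons.
Lys: 2 codons.
Glu: 2 codons.
Arg: 6 codons.
6 × 6 × 2 × 2 × 6 = 864.

864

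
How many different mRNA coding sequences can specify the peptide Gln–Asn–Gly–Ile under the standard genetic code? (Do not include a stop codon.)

48

Gln: 2 codons.
Asn: 2 codons.
Gly: 4 codons.
Ile: 3 codons.
2 × 2 × 4 × 3 = 48.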